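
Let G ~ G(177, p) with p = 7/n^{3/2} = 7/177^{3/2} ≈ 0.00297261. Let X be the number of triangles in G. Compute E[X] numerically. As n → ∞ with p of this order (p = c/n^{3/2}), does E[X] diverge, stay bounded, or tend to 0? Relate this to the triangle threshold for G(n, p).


Number of potential triangles: C(177, 3) = 908600.
Each occurs with probability p³ ≈ (0.00297261)³ ≈ 2.62672387e-08.
By linearity: E[X] = C(177, 3)·p³ ≈ 908600 · 2.62672387e-08 ≈ 0.023866.
Since α = 3/2 > 1, p = c/n^{3/2} = o(1/n) is below the triangle threshold p ~ 1/n. Asymptotically E[X] ~ (c³/6)·n^{3(1−α)} = (7³/6)·n^{-1.5} → 0, so by Markov's inequality G has no triangles w.h.p.

E[X] ≈ 0.023866; in regime p = Θ(1/n^{3/2}) E[X] tends to 0 (below the triangle threshold p ~ 1/n).


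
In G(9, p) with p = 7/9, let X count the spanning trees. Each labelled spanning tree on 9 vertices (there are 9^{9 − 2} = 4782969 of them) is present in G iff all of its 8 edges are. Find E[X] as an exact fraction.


K_9 has 9^{9 − 2} = 4782969 labelled spanning trees.
For each such spanning tree H, let X_H = 1 if all 8 edges of H are present in G. Then P[X_H = 1] = p^{8} = (7/9)^{8} = 5764801/43046721.
Summing the indicators: E[X] = Σ_H E[X_H] = 4782969 · p^{8} = 4782969 · 5764801/43046721 = 5764801/9.
Numerically: E[X] ≈ 6.41e+05.

E[X] = 4782969 · (7/9)^{8} = 5764801/9 ≈ 6.41e+05.


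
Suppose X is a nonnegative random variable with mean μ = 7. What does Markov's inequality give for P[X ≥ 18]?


μ = E[X] = 7, a = 18.
Markov: P[X ≥ 18] ≤ μ/a = (7)/18 = 7/18.
Numerically: ≈ 0.3889.
(Since a = 18 > μ = 7.0000, the bound 7/18 is < 1 and informative.)

P[X ≥ 18] ≤ 7/18 ≈ 0.3889.


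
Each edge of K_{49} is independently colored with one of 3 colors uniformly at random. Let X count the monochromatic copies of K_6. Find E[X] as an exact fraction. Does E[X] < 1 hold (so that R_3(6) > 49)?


E[X] = C(49, 6) · 3^{1 − 15} = 13983816 · 3^{−14} = 13983816/4782969.
As a reduced fraction: E[X] = 4661272/1594323 ≈ 2.92367.
Is E[X] < 1? NO.
Since E[X] ≥ 1, the first-moment bound is inconclusive at n = 49; it does NOT by itself certify R_3(6) > 49.

E[X] = 4661272/1594323 ≈ 2.92367; E[X] ≥ 1; first-moment method inconclusive here.


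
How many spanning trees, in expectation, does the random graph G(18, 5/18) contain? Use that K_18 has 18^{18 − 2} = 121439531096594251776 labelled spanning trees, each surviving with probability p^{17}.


K_18 has 18^{18 − 2} = 121439531096594251776 labelled spanning trees.
For each such spanning tree H, let X_H = 1 if all 17 edges of H are present in G. Then P[X_H = 1] = p^{17} = (5/18)^{17} = 762939453125/2185911559738696531968.
By linearity: E[X] = Σ_H E[X_H] = 121439531096594251776 · p^{17} = 121439531096594251776 · 762939453125/2185911559738696531968 = 762939453125/18.
Numerically: E[X] ≈ 4.23855e+10.

E[X] = 121439531096594251776 · (5/18)^{17} = 762939453125/18 ≈ 4.23855e+10.


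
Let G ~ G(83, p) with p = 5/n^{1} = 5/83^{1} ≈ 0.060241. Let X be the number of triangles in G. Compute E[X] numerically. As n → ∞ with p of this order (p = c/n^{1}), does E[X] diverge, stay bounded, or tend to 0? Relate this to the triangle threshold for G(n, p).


Number of potential triangles: C(83, 3) = 91881.
Each occurs with probability p³ ≈ (0.060241)³ ≈ 2.18612875e-04.
By linearity: E[X] = C(83, 3)·p³ ≈ 91881 · 2.18612875e-04 ≈ 20.086370.
Here α = 1, so p = 5/n is exactly at the triangle threshold p ~ 1/n. Asymptotically E[X] → c³/6 = 5³/6 = 125/6 ≈ 20.833333, a bounded constant. In this regime the triangle count is asymptotically Poisson(c³/6).

E[X] ≈ 20.086370; in regime p = Θ(1/n^{1}) E[X] stays bounded (at the triangle threshold p ~ 1/n).


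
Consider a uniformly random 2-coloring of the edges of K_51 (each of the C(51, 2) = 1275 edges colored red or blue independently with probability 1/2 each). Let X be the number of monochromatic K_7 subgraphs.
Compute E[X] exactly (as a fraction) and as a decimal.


Let X = Σ_S X_S over the C(51, 7) = 115775100 subsets S of size 7, where X_S = 1 if the K_7 on S is monochromatic.
For a fixed S, the K_7 on S has C(7, 2) = 21 edges. P[all 21 edges red] = (1/2)^21, and likewise for blue, so P[monochromatic] = 2·(1/2)^21 = 2^{1 − 21} = 1/1048576.
By linearity: E[X] = C(51, 7) · 2^{1 − 21} = 115775100 · 1/1048576 = 28943775/262144.
Numerically: E[X] ≈ 110.411739.

E[X] = C(51,7)·2^(1−C(7,2)) = 28943775/262144 ≈ 110.411739.


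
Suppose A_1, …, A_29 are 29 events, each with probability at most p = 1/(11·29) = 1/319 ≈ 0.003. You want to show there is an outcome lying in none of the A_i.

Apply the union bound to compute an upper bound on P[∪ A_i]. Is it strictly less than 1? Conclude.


Union bound: P[∪_{i=1}^{29} A_i] ≤ Σ_i P[A_i] ≤ 29·p = 29·(1/319) = 1/11.
Numerically: 1/11 ≈ 0.091.
Is 1/11 < 1? YES.
Since P[∪ A_i] ≤ 1/11 < 1, the complement has P[∩ A_i^c] ≥ 1 − 1/11 = 10/11 > 0, so some outcome avoids every A_i.

29·p = 1/11 ≈ 0.091; existence CERTIFIED by the union bound.


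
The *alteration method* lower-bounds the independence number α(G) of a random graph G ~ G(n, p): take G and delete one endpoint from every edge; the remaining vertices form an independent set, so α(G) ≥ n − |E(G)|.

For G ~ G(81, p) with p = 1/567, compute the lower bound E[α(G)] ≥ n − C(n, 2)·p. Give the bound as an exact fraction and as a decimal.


E[|E(G)|] = C(81, 2)·p = 3240 · (1/567) = 40/7.
E[α(G)] ≥ n − E[|E(G)|] = 81 − 40/7 = 527/7.
Numerically: ≈ 75.285714.
(This is only a lower bound; the true E[α(G)] may be larger.)

E[α(G)] ≥ 527/7 ≈ 75.285714.


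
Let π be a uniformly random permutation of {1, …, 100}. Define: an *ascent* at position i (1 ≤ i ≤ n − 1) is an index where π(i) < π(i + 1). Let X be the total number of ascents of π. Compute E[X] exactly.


Write X = Σ X_I over i = 1, …, 99, with X_I the indicator of one ascent.
There are 99 indicators.
For each fixed i, the pair (π(i), π(i+1)) is a uniformly random ordered pair of distinct values from {1, …, 100}; by symmetry P[π(i) < π(i+1)] = 1/2.
By linearity: E[X] = 99 · (1/2) = (100 − 1) · (1/2) = 99/2 ≈ 49.500.

E[X] = 99/2 = 49.500.


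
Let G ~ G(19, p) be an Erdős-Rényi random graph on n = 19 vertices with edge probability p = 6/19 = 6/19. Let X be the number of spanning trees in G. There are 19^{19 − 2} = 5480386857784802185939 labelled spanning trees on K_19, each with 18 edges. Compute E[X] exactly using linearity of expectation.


K_19 has 19^{19 − 2} = 5480386857784802185939 labelled spanning trees.
For each such spanning tree H, let X_H = 1 if all 18 edges of H are present in G. Then P[X_H = 1] = p^{18} = (6/19)^{18} = 101559956668416/104127350297911241532841.
By linearity of expectation: E[X] = Σ_H E[X_H] = 5480386857784802185939 · p^{18} = 5480386857784802185939 · 101559956668416/104127350297911241532841 = 101559956668416/19.
Numerically: E[X] ≈ 5.345e+12.

E[X] = 5480386857784802185939 · (6/19)^{18} = 101559956668416/19 ≈ 5.345e+12.


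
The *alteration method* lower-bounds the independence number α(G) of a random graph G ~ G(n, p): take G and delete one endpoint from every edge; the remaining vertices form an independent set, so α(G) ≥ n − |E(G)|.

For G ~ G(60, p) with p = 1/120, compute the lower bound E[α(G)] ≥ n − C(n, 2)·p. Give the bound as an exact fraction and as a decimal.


E[|E(G)|] = C(60, 2)·p = 1770 · (1/120) = 59/4.
E[α(G)] ≥ n − E[|E(G)|] = 60 − 59/4 = 181/4.
Numerically: ≈ 45.250000.
(This is only a lower bound; the true E[α(G)] may be larger.)

E[α(G)] ≥ 181/4 ≈ 45.250000.


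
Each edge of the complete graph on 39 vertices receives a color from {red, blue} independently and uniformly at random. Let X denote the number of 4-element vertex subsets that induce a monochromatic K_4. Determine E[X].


Let X = Σ_S X_S over the C(39, 4) = 82251 subsets S of size 4, where X_S = 1 if the K_4 on S is monochromatic.
For a fixed S, the K_4 on S has C(4, 2) = 6 edges. P[all 6 edges red] = (1/2)^6, and likewise for blue, so P[monochromatic] = 2·(1/2)^6 = 2^{1 − 6} = 1/32.
By linearity: E[X] = C(39, 4) · 2^{1 − 6} = 82251 · 1/32 = 82251/32.
Numerically: E[X] ≈ 2570.344.

E[X] = C(39,4)·2^(1−C(4,2)) = 82251/32 ≈ 2570.344.


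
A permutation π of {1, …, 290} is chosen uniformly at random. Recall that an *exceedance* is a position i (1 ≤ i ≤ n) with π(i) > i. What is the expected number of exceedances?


Write X = Σ_{i=1}^{290} X_i, where X_i = 1_{π(i) > i}.
For each fixed i, π(i) is uniform over {1, …, 290} (marginal of a uniform permutation), so P[π(i) > i] = (n − i)/n. Summing: Σ_{i=1}^{290} (n − i)/n = (0 + 1 + … + 289)/290 = 290(290 − 1)/(2·290) = (290 − 1)/2.
Hence E[X] = Σ_{i=1}^{290} (290 − i)/290 = 289/2 ≈ 144.500000.

E[X] = 289/2 = 144.500000.


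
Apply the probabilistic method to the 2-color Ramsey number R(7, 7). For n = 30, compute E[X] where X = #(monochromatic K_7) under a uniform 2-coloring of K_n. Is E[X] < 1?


E[X] = C(30, 7) · 2^{1 − 21} = 2035800 · 2^{−20} = 2035800/1048576.
As a reduced fraction: E[X] = 254475/131072 ≈ 1.9414902.
Is E[X] < 1? NO.
Since E[X] ≥ 1, the first-moment bound is inconclusive at n = 30; it does NOT by itself certify R(7, 7) > 30.

E[X] = 254475/131072 ≈ 1.9414902; E[X] ≥ 1; first-moment method inconclusive here.


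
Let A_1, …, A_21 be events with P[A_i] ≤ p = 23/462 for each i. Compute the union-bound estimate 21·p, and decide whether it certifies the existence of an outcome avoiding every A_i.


Union bound: P[∪_{i=1}^{21} A_i] ≤ Σ_i P[A_i] ≤ 21·p = 21·(23/462) = 23/22.
Numerically: 23/22 ≈ 1.0454545.
Is 23/22 < 1? NO.
Since the bound 23/22 is ≥ 1, the union bound is uninformative here; it does NOT by itself certify existence.

21·p = 23/22 ≈ 1.0454545; existence NOT certified by the union bound.


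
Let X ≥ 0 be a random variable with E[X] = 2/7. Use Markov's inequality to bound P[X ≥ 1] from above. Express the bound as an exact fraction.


μ = E[X] = 2/7, a = 1.
Markov: P[X ≥ 1] ≤ μ/a = (2/7)/1 = 2/7.
Numerically: ≈ 0.2857.
(Since a = 1 > μ = 0.2857, the bound 2/7 is < 1 and informative.)

P[X ≥ 1] ≤ 2/7 ≈ 0.2857.


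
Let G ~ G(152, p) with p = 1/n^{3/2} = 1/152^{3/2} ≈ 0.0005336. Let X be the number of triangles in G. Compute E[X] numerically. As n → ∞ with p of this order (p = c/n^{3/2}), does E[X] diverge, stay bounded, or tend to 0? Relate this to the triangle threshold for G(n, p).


Number of potential triangles: C(152, 3) = 573800.
Each occurs with probability p³ ≈ (0.0005336)³ ≈ 1.519511e-10.
By linearity: E[X] = C(152, 3)·p³ ≈ 573800 · 1.519511e-10 ≈ 0.0001.
Since α = 3/2 > 1, p = c/n^{3/2} = o(1/n) is below the triangle threshold p ~ 1/n. Asymptotically E[X] ~ (c³/6)·n^{3(1−α)} = (1³/6)·n^{-1.5} → 0, so by Markov's inequality G has no triangles w.h.p.

E[X] ≈ 0.0001; in regime p = Θ(1/n^{3/2}) E[X] tends to 0 (below the triangle threshold p ~ 1/n).


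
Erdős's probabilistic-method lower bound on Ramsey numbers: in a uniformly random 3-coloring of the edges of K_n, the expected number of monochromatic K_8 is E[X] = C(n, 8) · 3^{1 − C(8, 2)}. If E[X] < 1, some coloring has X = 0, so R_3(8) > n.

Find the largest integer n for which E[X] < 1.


We need C(n, 8) · 3^{1 − 28} < 1, i.e. C(n, 8) < 3^{28 − 1} = 7625597484987.
Check values of n near the boundary:
  n = 155: C(155, 8) = 6876747915675; 6876747915675 < 7625597484987? YES
  n = 156: C(156, 8) = 7248464019225; 7248464019225 < 7625597484987? YES
  n = 157: C(157, 8) = 7637643295425; 7637643295425 < 7625597484987? NO
  n = 158: C(158, 8) = 8044984271181; 8044984271181 < 7625597484987? NO
  n = 159: C(159, 8) = 8471208603429; 8471208603429 < 7625597484987? NO
The largest n with C(n, 8) < 7625597484987 is n = 156 (where E[X] = 805384891025/847288609443 ≈ 0.951). Hence R_3(8) > 156, i.e. R_3(8) ≥ 157.

Largest n = 156; hence R_3(8) > 156.


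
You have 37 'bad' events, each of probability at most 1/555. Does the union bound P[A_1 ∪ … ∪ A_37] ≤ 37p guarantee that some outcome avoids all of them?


Union bound: P[∪_{i=1}^{37} A_i] ≤ Σ_i P[A_i] ≤ 37·p = 37·(1/555) = 1/15.
Numerically: 1/15 ≈ 0.0667.
Is 1/15 < 1? YES.
Since P[∪ A_i] ≤ 1/15 < 1, the complement has P[∩ A_i^c] ≥ 1 − 1/15 = 14/15 > 0, so some outcome avoids every A_i.

37·p = 1/15 ≈ 0.0667; existence CERTIFIED by the union bound.


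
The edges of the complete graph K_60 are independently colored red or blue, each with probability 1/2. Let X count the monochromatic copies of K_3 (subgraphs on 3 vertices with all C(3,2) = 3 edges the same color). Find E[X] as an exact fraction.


Let X = Σ_S X_S over the C(60, 3) = 34220 subsets S of size 3, where X_S = 1 if the K_3 on S is monochromatic.
For a fixed S, the K_3 on S has C(3, 2) = 3 edges. P[all 3 edges red] = (1/2)^3, and likewise for blue, so P[monochromatic] = 2·(1/2)^3 = 2^{1 − 3} = 1/4.
Summing: E[X] = C(60, 3) · 2^{1 − 3} = 34220 · 1/4 = 8555.
Numerically: E[X] ≈ 8555.0000.

E[X] = C(60,3)·2^(1−C(3,2)) = 8555 ≈ 8555.0000.


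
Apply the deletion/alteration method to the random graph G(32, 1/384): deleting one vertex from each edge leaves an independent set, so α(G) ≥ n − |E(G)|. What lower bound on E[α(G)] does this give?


E[|E(G)|] = C(32, 2)·p = 496 · (1/384) = 31/24.
E[α(G)] ≥ n − E[|E(G)|] = 32 − 31/24 = 737/24.
Numerically: ≈ 30.708333.
(This is only a lower bound; the true E[α(G)] may be larger.)

E[α(G)] ≥ 737/24 ≈ 30.708333.


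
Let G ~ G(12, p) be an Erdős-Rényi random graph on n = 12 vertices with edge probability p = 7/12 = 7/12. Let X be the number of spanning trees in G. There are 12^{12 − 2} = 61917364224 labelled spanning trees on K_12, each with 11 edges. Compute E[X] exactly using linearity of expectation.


K_12 has 12^{12 − 2} = 61917364224 labelled spanning trees.
For each such spanning tree H, let X_H = 1 if all 11 edges of H are present in G. Then P[X_H = 1] = p^{11} = (7/12)^{11} = 1977326743/743008370688.
By linearity of expectation: E[X] = Σ_H E[X_H] = 61917364224 · p^{11} = 61917364224 · 1977326743/743008370688 = 1977326743/12.
Numerically: E[X] ≈ 1.6478e+08.

E[X] = 61917364224 · (7/12)^{11} = 1977326743/12 ≈ 1.6478e+08.


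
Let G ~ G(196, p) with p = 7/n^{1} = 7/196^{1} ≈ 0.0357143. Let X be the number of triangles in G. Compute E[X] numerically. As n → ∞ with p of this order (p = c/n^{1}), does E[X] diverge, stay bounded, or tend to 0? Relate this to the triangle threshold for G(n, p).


Number of potential triangles: C(196, 3) = 1235780.
Each occurs with probability p³ ≈ (0.0357143)³ ≈ 4.55539359e-05.
By linearity: E[X] = C(196, 3)·p³ ≈ 1235780 · 4.55539359e-05 ≈ 56.294643.
Here α = 1, so p = 7/n is exactly at the triangle threshold p ~ 1/n. Asymptotically E[X] → c³/6 = 7³/6 = 343/6 ≈ 57.166667, a bounded constant. In this regime the triangle count is asymptotically Poisson(c³/6).

E[X] ≈ 56.294643; in regime p = Θ(1/n^{1}) E[X] stays bounded (at the triangle threshold p ~ 1/n).


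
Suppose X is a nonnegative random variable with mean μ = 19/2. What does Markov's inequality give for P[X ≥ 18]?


μ = E[X] = 19/2, a = 18.
Markov: P[X ≥ 18] ≤ μ/a = (19/2)/18 = 19/36.
Numerically: ≈ 0.52778.
(Since a = 18 > μ = 9.50000, the bound 19/36 is < 1 and informative.)

P[X ≥ 18] ≤ 19/36 ≈ 0.52778.


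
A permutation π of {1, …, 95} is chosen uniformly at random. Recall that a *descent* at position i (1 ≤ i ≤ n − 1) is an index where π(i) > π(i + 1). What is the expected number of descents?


Write X = Σ X_I over i = 1, …, 94, with X_I the indicator of one descent.
There are 94 indicators.
For each fixed i, the pair (π(i), π(i+1)) is a uniformly random ordered pair of distinct values from {1, …, 95}; by symmetry P[π(i) > π(i+1)] = 1/2.
By linearity: E[X] = 94 · (1/2) = (95 − 1) · (1/2) = 47 ≈ 47.000000.

E[X] = 47 = 47.000000.


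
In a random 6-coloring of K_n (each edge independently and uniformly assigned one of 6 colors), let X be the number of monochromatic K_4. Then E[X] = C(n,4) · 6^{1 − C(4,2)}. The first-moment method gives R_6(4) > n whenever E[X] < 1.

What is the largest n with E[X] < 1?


We need C(n, 4) · 6^{1 − 6} < 1, i.e. C(n, 4) < 6^{6 − 1} = 7776.
Check values of n near the boundary:
  n = 19: C(19, 4) = 3876; 3876 < 7776? YES
  n = 20: C(20, 4) = 4845; 4845 < 7776? YES
  n = 21: C(21, 4) = 5985; 5985 < 7776? YES
  n = 22: C(22, 4) = 7315; 7315 < 7776? YES
  n = 23: C(23, 4) = 8855; 8855 < 7776? NO
The largest n with C(n, 4) < 7776 is n = 22 (where E[X] = 7315/7776 ≈ 0.940715). Hence R_6(4) > 22, i.e. R_6(4) ≥ 23.

Largest n = 22; hence R_6(4) > 22.


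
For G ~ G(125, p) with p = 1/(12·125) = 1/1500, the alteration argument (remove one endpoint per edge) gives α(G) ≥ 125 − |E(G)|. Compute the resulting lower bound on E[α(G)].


E[|E(G)|] = C(125, 2)·p = 7750 · (1/1500) = 31/6.
E[α(G)] ≥ n − E[|E(G)|] = 125 − 31/6 = 719/6.
Numerically: ≈ 119.83333.
(This is only a lower bound; the true E[α(G)] may be larger.)

E[α(G)] ≥ 719/6 ≈ 119.83333.


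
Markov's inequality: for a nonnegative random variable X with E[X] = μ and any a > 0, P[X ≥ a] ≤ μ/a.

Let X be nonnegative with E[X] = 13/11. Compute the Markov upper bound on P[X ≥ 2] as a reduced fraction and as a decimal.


μ = E[X] = 13/11, a = 2.
Markov: P[X ≥ 2] ≤ μ/a = (13/11)/2 = 13/22.
Numerically: ≈ 0.5909.
(Since a = 2 > μ = 1.1818, the bound 13/22 is < 1 and informative.)

P[X ≥ 2] ≤ 13/22 ≈ 0.5909.


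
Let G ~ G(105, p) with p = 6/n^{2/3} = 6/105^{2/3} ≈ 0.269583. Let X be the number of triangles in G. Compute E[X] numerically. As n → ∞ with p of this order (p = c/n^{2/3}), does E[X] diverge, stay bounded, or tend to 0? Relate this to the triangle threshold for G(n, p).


Number of potential triangles: C(105, 3) = 187460.
Each occurs with probability p³ ≈ (0.269583)³ ≈ 1.95918367e-02.
By linearity: E[X] = C(105, 3)·p³ ≈ 187460 · 1.95918367e-02 ≈ 3672.685714.
Since α = 2/3 < 1, p = c/n^{2/3} ≫ 1/n is above the triangle threshold p ~ 1/n. Asymptotically E[X] ~ (c³/6)·n^{3(1−α)} = (6³/6)·n^{1} → ∞; triangles are abundant w.h.p.

E[X] ≈ 3672.685714; in regime p = Θ(1/n^{2/3}) E[X] diverges (above the triangle threshold p ~ 1/n).


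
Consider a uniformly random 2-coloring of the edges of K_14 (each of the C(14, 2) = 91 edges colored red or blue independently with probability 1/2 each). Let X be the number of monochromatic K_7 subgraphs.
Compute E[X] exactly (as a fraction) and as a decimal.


Let X = Σ_S X_S over the C(14, 7) = 3432 subsets S of size 7, where X_S = 1 if the K_7 on S is monochromatic.
For a fixed S, the K_7 on S has C(7, 2) = 21 edges. P[all 21 edges red] = (1/2)^21, and likewise for blue, so P[monochromatic] = 2·(1/2)^21 = 2^{1 − 21} = 1/1048576.
By linearity of expectation: E[X] = C(14, 7) · 2^{1 − 21} = 3432 · 1/1048576 = 429/131072.
Numerically: E[X] ≈ 0.00327.

E[X] = C(14,7)·2^(1−C(7,2)) = 429/131072 ≈ 0.00327.


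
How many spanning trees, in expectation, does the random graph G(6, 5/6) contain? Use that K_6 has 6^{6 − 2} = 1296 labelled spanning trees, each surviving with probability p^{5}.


K_6 has 6^{6 − 2} = 1296 labelled spanning trees.
For each such spanning tree H, let X_H = 1 if all 5 edges of H are present in G. Then P[X_H = 1] = p^{5} = (5/6)^{5} = 3125/7776.
By linearity of expectation: E[X] = Σ_H E[X_H] = 1296 · p^{5} = 1296 · 3125/7776 = 3125/6.
Numerically: E[X] ≈ 520.8.

E[X] = 1296 · (5/6)^{5} = 3125/6 ≈ 520.8.


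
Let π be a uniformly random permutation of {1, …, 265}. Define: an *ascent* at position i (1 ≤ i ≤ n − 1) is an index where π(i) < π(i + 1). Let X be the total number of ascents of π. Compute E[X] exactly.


Write X = Σ X_I over i = 1, …, 264, with X_I the indicator of one ascent.
There are 264 indicators.
For each fixed i, the pair (π(i), π(i+1)) is a uniformly random ordered pair of distinct values from {1, …, 265}; by symmetry P[π(i) < π(i+1)] = 1/2.
By linearity: E[X] = 264 · (1/2) = (265 − 1) · (1/2) = 132 ≈ 132.000.

E[X] = 132 = 132.000.


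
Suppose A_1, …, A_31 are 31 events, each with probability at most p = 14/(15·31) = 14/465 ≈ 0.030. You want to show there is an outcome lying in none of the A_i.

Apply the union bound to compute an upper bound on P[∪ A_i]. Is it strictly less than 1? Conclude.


Union bound: P[∪_{i=1}^{31} A_i] ≤ Σ_i P[A_i] ≤ 31·p = 31·(14/465) = 14/15.
Numerically: 14/15 ≈ 0.933.
Is 14/15 < 1? YES.
Since P[∪ A_i] ≤ 14/15 < 1, the complement has P[∩ A_i^c] ≥ 1 − 14/15 = 1/15 > 0, so some outcome avoids every A_i.

31·p = 14/15 ≈ 0.933; existence CERTIFIED by the union bound.


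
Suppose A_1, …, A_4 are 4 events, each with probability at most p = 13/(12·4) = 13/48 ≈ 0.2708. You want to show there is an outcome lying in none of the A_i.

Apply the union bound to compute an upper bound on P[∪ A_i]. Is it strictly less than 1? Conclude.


Union bound: P[∪_{i=1}^{4} A_i] ≤ Σ_i P[A_i] ≤ 4·p = 4·(13/48) = 13/12.
Numerically: 13/12 ≈ 1.0833.
Is 13/12 < 1? NO.
Since the bound 13/12 is ≥ 1, the union bound is uninformative here; it does NOT by itself certify existence.

4·p = 13/12 ≈ 1.0833; existence NOT certified by the union bound.


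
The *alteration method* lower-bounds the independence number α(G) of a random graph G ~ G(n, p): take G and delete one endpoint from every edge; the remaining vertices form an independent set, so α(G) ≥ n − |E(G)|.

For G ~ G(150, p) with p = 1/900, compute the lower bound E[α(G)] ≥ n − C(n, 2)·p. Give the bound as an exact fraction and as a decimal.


E[|E(G)|] = C(150, 2)·p = 11175 · (1/900) = 149/12.
E[α(G)] ≥ n − E[|E(G)|] = 150 − 149/12 = 1651/12.
Numerically: ≈ 137.583.
(This is only a lower bound; the true E[α(G)] may be larger.)

E[α(G)] ≥ 1651/12 ≈ 137.583.


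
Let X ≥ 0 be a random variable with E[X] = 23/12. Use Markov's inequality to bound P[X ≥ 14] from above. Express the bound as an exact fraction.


μ = E[X] = 23/12, a = 14.
Markov: P[X ≥ 14] ≤ μ/a = (23/12)/14 = 23/168.
Numerically: ≈ 0.136905.
(Since a = 14 > μ = 1.916667, the bound 23/168 is < 1 and informative.)

P[X ≥ 14] ≤ 23/168 ≈ 0.136905.


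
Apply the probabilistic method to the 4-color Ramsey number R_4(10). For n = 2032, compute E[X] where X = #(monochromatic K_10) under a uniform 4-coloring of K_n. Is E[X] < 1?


E[X] = C(2032, 10) · 4^{1 − 45} = 323475384642158147171212440 · 4^{−44} = 323475384642158147171212440/309485009821345068724781056.
As a reduced fraction: E[X] = 40434423080269768396401555/38685626227668133590597632 ≈ 1.045.
Is E[X] < 1? NO.
Since E[X] ≥ 1, the first-moment bound is inconclusive at n = 2032; it does NOT by itself certify R_4(10) > 2032.

E[X] = 40434423080269768396401555/38685626227668133590597632 ≈ 1.045; E[X] ≥ 1; first-moment method inconclusive here.


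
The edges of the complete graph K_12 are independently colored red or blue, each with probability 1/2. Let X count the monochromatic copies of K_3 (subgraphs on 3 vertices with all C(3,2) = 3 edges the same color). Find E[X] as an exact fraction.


Let X = Σ_S X_S over the C(12, 3) = 220 subsets S of size 3, where X_S = 1 if the K_3 on S is monochromatic.
For a fixed S, the K_3 on S has C(3, 2) = 3 edges. P[all 3 edges red] = (1/2)^3, and likewise for blue, so P[monochromatic] = 2·(1/2)^3 = 2^{1 − 3} = 1/4.
By linearity of expectation: E[X] = C(12, 3) · 2^{1 − 3} = 220 · 1/4 = 55.
Numerically: E[X] ≈ 55.000000.

E[X] = C(12,3)·2^(1−C(3,2)) = 55 ≈ 55.000000.


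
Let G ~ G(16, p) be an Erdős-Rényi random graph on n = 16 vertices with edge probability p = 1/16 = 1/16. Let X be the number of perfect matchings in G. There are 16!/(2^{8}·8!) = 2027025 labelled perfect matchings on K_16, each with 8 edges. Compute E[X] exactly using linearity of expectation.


K_16 has 16!/(2^{8}·8!) = 2027025 labelled perfect matchings.
For each such perfect matching H, let X_H = 1 if all 8 edges of H are present in G. Then P[X_H = 1] = p^{8} = (1/16)^{8} = 1/4294967296.
By linearity: E[X] = Σ_H E[X_H] = 2027025 · p^{8} = 2027025 · 1/4294967296 = 2027025/4294967296.
Numerically: E[X] ≈ 0.000471954.

E[X] = 2027025 · (1/16)^{8} = 2027025/4294967296 ≈ 0.000471954.


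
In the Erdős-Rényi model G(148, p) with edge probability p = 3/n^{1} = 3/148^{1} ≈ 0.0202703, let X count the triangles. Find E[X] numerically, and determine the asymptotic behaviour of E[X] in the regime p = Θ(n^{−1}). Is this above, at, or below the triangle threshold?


Number of potential triangles: C(148, 3) = 529396.
Each occurs with probability p³ ≈ (0.0202703)³ ≈ 8.32872683e-06.
By linearity: E[X] = C(148, 3)·p³ ≈ 529396 · 8.32872683e-06 ≈ 4.409195.
Here α = 1, so p = 3/n is exactly at the triangle threshold p ~ 1/n. Asymptotically E[X] → c³/6 = 3³/6 = 9/2 ≈ 4.500000, a bounded constant. In this regime the triangle count is asymptotically Poisson(c³/6).

E[X] ≈ 4.409195; in regime p = Θ(1/n^{1}) E[X] stays bounded (at the triangle threshold p ~ 1/n).


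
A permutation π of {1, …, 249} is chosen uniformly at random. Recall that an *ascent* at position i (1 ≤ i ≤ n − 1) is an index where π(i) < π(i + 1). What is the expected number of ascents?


Write X = Σ X_I over i = 1, …, 248, with X_I the indicator of one ascent.
There are 248 indicators.
For each fixed i, the pair (π(i), π(i+1)) is a uniformly random ordered pair of distinct values from {1, …, 249}; by symmetry P[π(i) < π(i+1)] = 1/2.
By linearity: E[X] = 248 · (1/2) = (249 − 1) · (1/2) = 124 ≈ 124.000.

E[X] = 124 = 124.000.


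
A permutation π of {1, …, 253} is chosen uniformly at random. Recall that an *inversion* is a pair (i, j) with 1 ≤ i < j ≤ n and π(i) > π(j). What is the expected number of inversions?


Write X = Σ X_I over the C(253, 2) = 31878 pairs i < j, with X_I the indicator of one inversion.
There are 31878 indicators.
For each fixed pair i < j, the values π(i) and π(j) are two distinct elements of {1, …, 253} in uniformly random order; by symmetry P[π(i) > π(j)] = 1/2.
By linearity: E[X] = 31878 · (1/2) = C(253, 2) · (1/2) = 31878/2 = 15939 ≈ 15939.000000.

E[X] = 15939 = 15939.000000.


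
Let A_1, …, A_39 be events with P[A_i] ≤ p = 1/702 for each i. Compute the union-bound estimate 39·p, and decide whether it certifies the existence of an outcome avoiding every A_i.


Union bound: P[∪_{i=1}^{39} A_i] ≤ Σ_i P[A_i] ≤ 39·p = 39·(1/702) = 1/18.
Numerically: 1/18 ≈ 0.0556.
Is 1/18 < 1? YES.
Since P[∪ A_i] ≤ 1/18 < 1, the complement has P[∩ A_i^c] ≥ 1 − 1/18 = 17/18 > 0, so some outcome avoids every A_i.

39·p = 1/18 ≈ 0.0556; existence CERTIFIED by the union bound.


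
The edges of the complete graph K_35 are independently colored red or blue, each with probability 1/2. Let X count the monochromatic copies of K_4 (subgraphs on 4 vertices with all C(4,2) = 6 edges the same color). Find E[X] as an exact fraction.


Let X = Σ_S X_S over the C(35, 4) = 52360 subsets S of size 4, where X_S = 1 if the K_4 on S is monochromatic.
For a fixed S, the K_4 on S has C(4, 2) = 6 edges. P[all 6 edges red] = (1/2)^6, and likewise for blue, so P[monochromatic] = 2·(1/2)^6 = 2^{1 − 6} = 1/32.
Summing: E[X] = C(35, 4) · 2^{1 − 6} = 52360 · 1/32 = 6545/4.
Numerically: E[X] ≈ 1636.25000.

E[X] = C(35,4)·2^(1−C(4,2)) = 6545/4 ≈ 1636.25000.


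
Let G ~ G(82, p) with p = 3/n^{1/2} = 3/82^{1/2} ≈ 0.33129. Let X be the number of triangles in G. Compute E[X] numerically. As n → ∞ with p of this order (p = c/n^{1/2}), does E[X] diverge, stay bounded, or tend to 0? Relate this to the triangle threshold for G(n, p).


Number of potential triangles: C(82, 3) = 88560.
Each occurs with probability p³ ≈ (0.33129)³ ≈ 3.6361600e-02.
By linearity: E[X] = C(82, 3)·p³ ≈ 88560 · 3.6361600e-02 ≈ 3220.18330.
Since α = 1/2 < 1, p = c/n^{1/2} ≫ 1/n is above the triangle threshold p ~ 1/n. Asymptotically E[X] ~ (c³/6)·n^{3(1−α)} = (3³/6)·n^{1.5} → ∞; triangles are abundant w.h.p.

E[X] ≈ 3220.18330; in regime p = Θ(1/n^{1/2}) E[X] diverges (above the triangle threshold p ~ 1/n).


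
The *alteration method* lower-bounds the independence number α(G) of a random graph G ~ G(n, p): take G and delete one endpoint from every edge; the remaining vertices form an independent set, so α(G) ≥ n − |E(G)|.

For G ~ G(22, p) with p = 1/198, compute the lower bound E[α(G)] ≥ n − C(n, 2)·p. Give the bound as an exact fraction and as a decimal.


E[|E(G)|] = C(22, 2)·p = 231 · (1/198) = 7/6.
E[α(G)] ≥ n − E[|E(G)|] = 22 − 7/6 = 125/6.
Numerically: ≈ 20.833333.
(This is only a lower bound; the true E[α(G)] may be larger.)

E[α(G)] ≥ 125/6 ≈ 20.833333.


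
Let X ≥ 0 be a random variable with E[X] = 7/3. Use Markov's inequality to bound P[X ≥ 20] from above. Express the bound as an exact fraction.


μ = E[X] = 7/3, a = 20.
Markov: P[X ≥ 20] ≤ μ/a = (7/3)/20 = 7/60.
Numerically: ≈ 0.1167.
(Since a = 20 > μ = 2.3333, the bound 7/60 is < 1 and informative.)

P[X ≥ 20] ≤ 7/60 ≈ 0.1167.


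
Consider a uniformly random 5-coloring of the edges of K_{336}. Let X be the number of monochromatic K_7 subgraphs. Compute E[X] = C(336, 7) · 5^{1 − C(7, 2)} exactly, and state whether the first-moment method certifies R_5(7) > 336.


E[X] = C(336, 7) · 5^{1 − 21} = 90079147136880 · 5^{−20} = 90079147136880/95367431640625.
As a reduced fraction: E[X] = 18015829427376/19073486328125 ≈ 0.9445483.
Is E[X] < 1? YES.
Since E[X] < 1, there exists a 5-coloring of K_{336} with no monochromatic K_7; hence R_5(7) > 336.

E[X] = 18015829427376/19073486328125 ≈ 0.9445483; E[X] < 1, so R_5(7) > 336.


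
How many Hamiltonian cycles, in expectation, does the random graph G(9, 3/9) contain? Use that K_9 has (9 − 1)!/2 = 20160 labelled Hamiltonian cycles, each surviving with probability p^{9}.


K_9 has (9 − 1)!/2 = 20160 labelled Hamiltonian cycles.
For each such Hamiltonian cycle H, let X_H = 1 if all 9 edges of H are present in G. Then P[X_H = 1] = p^{9} = (1/3)^{9} = 1/19683.
By linearity of expectation: E[X] = Σ_H E[X_H] = 20160 · p^{9} = 20160 · 1/19683 = 2240/2187.
Numerically: E[X] ≈ 1.02423.

E[X] = 20160 · (1/3)^{9} = 2240/2187 ≈ 1.02423.


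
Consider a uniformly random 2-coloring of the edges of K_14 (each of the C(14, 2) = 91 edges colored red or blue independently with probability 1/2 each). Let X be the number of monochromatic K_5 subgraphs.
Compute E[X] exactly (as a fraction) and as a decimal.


Let X = Σ_S X_S over the C(14, 5) = 2002 subsets S of size 5, where X_S = 1 if the K_5 on S is monochromatic.
For a fixed S, the K_5 on S has C(5, 2) = 10 edges. P[all 10 edges red] = (1/2)^10, and likewise for blue, so P[monochromatic] = 2·(1/2)^10 = 2^{1 − 10} = 1/512.
By linearity of expectation: E[X] = C(14, 5) · 2^{1 − 10} = 2002 · 1/512 = 1001/256.
Numerically: E[X] ≈ 3.91016.

E[X] = C(14,5)·2^(1−C(5,2)) = 1001/256 ≈ 3.91016.


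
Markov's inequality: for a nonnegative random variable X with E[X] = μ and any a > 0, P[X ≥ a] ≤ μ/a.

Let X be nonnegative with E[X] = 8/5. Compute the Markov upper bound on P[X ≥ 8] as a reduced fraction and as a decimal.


μ = E[X] = 8/5, a = 8.
Markov: P[X ≥ 8] ≤ μ/a = (8/5)/8 = 1/5.
Numerically: ≈ 0.200000.
(Since a = 8 > μ = 1.600000, the bound 1/5 is < 1 and informative.)

P[X ≥ 8] ≤ 1/5 ≈ 0.200000.


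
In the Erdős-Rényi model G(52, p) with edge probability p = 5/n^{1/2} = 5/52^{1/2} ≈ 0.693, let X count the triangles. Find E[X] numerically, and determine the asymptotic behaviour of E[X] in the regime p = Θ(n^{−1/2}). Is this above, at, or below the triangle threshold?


Number of potential triangles: C(52, 3) = 22100.
Each occurs with probability p³ ≈ (0.693)³ ≈ 3.33353e-01.
By linearity: E[X] = C(52, 3)·p³ ≈ 22100 · 3.33353e-01 ≈ 7367.112.
Since α = 1/2 < 1, p = c/n^{1/2} ≫ 1/n is above the triangle threshold p ~ 1/n. Asymptotically E[X] ~ (c³/6)·n^{3(1−α)} = (5³/6)·n^{1.5} → ∞; triangles are abundant w.h.p.

E[X] ≈ 7367.112; in regime p = Θ(1/n^{1/2}) E[X] diverges (above the triangle threshold p ~ 1/n).


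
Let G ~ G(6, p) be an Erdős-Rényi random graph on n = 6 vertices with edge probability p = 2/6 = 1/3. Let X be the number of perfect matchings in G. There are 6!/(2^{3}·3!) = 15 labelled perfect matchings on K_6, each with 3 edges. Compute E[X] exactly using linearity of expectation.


K_6 has 6!/(2^{3}·3!) = 15 labelled perfect matchings.
For each such perfect matching H, let X_H = 1 if all 3 edges of H are present in G. Then P[X_H = 1] = p^{3} = (1/3)^{3} = 1/27.
Summing the indicators: E[X] = Σ_H E[X_H] = 15 · p^{3} = 15 · 1/27 = 5/9.
Numerically: E[X] ≈ 0.55556.

E[X] = 15 · (1/3)^{3} = 5/9 ≈ 0.55556.


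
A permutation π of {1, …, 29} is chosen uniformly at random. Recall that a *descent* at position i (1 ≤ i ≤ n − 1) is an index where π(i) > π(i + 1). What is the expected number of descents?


Write X = Σ X_I over i = 1, …, 28, with X_I the indicator of one descent.
There are 28 indicators.
For each fixed i, the pair (π(i), π(i+1)) is a uniformly random ordered pair of distinct values from {1, …, 29}; by symmetry P[π(i) > π(i+1)] = 1/2.
By linearity: E[X] = 28 · (1/2) = (29 − 1) · (1/2) = 14 ≈ 14.000000.

E[X] = 14 = 14.000000.


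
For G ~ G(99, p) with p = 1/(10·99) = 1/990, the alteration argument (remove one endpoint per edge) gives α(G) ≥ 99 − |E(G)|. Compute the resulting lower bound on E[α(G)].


E[|E(G)|] = C(99, 2)·p = 4851 · (1/990) = 49/10.
E[α(G)] ≥ n − E[|E(G)|] = 99 − 49/10 = 941/10.
Numerically: ≈ 94.100.
(This is only a lower bound; the true E[α(G)] may be larger.)

E[α(G)] ≥ 941/10 ≈ 94.100.


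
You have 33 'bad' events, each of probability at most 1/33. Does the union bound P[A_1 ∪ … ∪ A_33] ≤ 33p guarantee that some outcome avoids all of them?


Union bound: P[∪_{i=1}^{33} A_i] ≤ Σ_i P[A_i] ≤ 33·p = 33·(1/33) = 1.
Numerically: 1 ≈ 1.0000000.
Is 1 < 1? NO.
Since the bound 1 is ≥ 1, the union bound is uninformative here; it does NOT by itself certify existence.

33·p = 1 ≈ 1.0000000; existence NOT certified by the union bound.


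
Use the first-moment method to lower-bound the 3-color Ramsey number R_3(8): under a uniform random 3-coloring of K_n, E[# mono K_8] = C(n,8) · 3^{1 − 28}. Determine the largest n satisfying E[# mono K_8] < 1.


We need C(n, 8) · 3^{1 − 28} < 1, i.e. C(n, 8) < 3^{28 − 1} = 7625597484987.
Check values of n near the boundary:
  n = 153: C(153, 8) = 6183023199255; 6183023199255 < 7625597484987? YES
  n = 154: C(154, 8) = 6521818990995; 6521818990995 < 7625597484987? YES
  n = 155: C(155, 8) = 6876747915675; 6876747915675 < 7625597484987? YES
  n = 156: C(156, 8) = 7248464019225; 7248464019225 < 7625597484987? YES
  n = 157: C(157, 8) = 7637643295425; 7637643295425 < 7625597484987? NO
  n = 158: C(158, 8) = 8044984271181; 8044984271181 < 7625597484987? NO
The largest n with C(n, 8) < 7625597484987 is n = 156 (where E[X] = 805384891025/847288609443 ≈ 0.9505437). Hence R_3(8) > 156, i.e. R_3(8) ≥ 157.

Largest n = 156; hence R_3(8) > 156.


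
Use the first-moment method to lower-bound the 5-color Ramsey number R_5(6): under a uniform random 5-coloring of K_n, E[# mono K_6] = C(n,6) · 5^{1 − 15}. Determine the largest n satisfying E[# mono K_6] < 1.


We need C(n, 6) · 5^{1 − 15} < 1, i.e. C(n, 6) < 5^{15 − 1} = 6103515625.
Check values of n near the boundary:
  n = 127: C(127, 6) = 5169379425; 5169379425 < 6103515625? YES
  n = 128: C(128, 6) = 5423611200; 5423611200 < 6103515625? YES
  n = 129: C(129, 6) = 5688177600; 5688177600 < 6103515625? YES
  n = 130: C(130, 6) = 5963412000; 5963412000 < 6103515625? YES
  n = 131: C(131, 6) = 6249655776; 6249655776 < 6103515625? NO
  n = 132: C(132, 6) = 6547258432; 6547258432 < 6103515625? NO
The largest n with C(n, 6) < 6103515625 is n = 130 (where E[X] = 47707296/48828125 ≈ 0.977045). Hence R_5(6) > 130, i.e. R_5(6) ≥ 131.

Largest n = 130; hence R_5(6) > 130.


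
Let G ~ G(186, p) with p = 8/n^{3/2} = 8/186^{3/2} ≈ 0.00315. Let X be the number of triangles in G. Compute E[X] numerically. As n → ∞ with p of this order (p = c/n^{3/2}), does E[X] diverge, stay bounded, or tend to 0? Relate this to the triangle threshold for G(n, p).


Number of potential triangles: C(186, 3) = 1055240.
Each occurs with probability p³ ≈ (0.00315)³ ≈ 3.13662e-08.
By linearity: E[X] = C(186, 3)·p³ ≈ 1055240 · 3.13662e-08 ≈ 0.033.
Since α = 3/2 > 1, p = c/n^{3/2} = o(1/n) is below the triangle threshold p ~ 1/n. Asymptotically E[X] ~ (c³/6)·n^{3(1−α)} = (8³/6)·n^{-1.5} → 0, so by Markov's inequality G has no triangles w.h.p.

E[X] ≈ 0.033; in regime p = Θ(1/n^{3/2}) E[X] tends to 0 (below the triangle threshold p ~ 1/n).


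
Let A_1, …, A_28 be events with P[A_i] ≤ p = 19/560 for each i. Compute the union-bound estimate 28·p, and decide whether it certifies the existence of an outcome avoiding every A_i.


Union bound: P[∪_{i=1}^{28} A_i] ≤ Σ_i P[A_i] ≤ 28·p = 28·(19/560) = 19/20.
Numerically: 19/20 ≈ 0.950000.
Is 19/20 < 1? YES.
Since P[∪ A_i] ≤ 19/20 < 1, the complement has P[∩ A_i^c] ≥ 1 − 19/20 = 1/20 > 0, so some outcome avoids every A_i.

28·p = 19/20 ≈ 0.950000; existence CERTIFIED by the union bound.


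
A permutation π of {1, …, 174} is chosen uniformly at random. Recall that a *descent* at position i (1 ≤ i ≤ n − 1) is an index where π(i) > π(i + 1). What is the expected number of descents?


Write X = Σ X_I over i = 1, …, 173, with X_I the indicator of one descent.
There are 173 indicators.
For each fixed i, the pair (π(i), π(i+1)) is a uniformly random ordered pair of distinct values from {1, …, 174}; by symmetry P[π(i) > π(i+1)] = 1/2.
By linearity: E[X] = 173 · (1/2) = (174 − 1) · (1/2) = 173/2 ≈ 86.500.

E[X] = 173/2 = 86.500.


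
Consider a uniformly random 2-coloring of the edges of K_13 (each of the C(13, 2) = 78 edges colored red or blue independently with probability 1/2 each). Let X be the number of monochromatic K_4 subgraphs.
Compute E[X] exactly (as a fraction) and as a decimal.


Let X = Σ_S X_S over the C(13, 4) = 715 subsets S of size 4, where X_S = 1 if the K_4 on S is monochromatic.
For a fixed S, the K_4 on S has C(4, 2) = 6 edges. P[all 6 edges red] = (1/2)^6, and likewise for blue, so P[monochromatic] = 2·(1/2)^6 = 2^{1 − 6} = 1/32.
By linearity: E[X] = C(13, 4) · 2^{1 − 6} = 715 · 1/32 = 715/32.
Numerically: E[X] ≈ 22.3438.

E[X] = C(13,4)·2^(1−C(4,2)) = 715/32 ≈ 22.3438.


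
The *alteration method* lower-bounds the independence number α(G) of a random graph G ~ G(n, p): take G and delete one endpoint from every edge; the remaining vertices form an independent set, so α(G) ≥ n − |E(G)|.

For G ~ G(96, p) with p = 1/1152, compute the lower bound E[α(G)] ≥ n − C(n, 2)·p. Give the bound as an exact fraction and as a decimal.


E[|E(G)|] = C(96, 2)·p = 4560 · (1/1152) = 95/24.
E[α(G)] ≥ n − E[|E(G)|] = 96 − 95/24 = 2209/24.
Numerically: ≈ 92.0417.
(This is only a lower bound; the true E[α(G)] may be larger.)

E[α(G)] ≥ 2209/24 ≈ 92.0417.


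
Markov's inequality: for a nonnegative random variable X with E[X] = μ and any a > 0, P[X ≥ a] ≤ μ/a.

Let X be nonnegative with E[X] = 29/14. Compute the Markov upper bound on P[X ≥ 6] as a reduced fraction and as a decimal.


μ = E[X] = 29/14, a = 6.
Markov: P[X ≥ 6] ≤ μ/a = (29/14)/6 = 29/84.
Numerically: ≈ 0.345.
(Since a = 6 > μ = 2.071, the bound 29/84 is < 1 and informative.)

P[X ≥ 6] ≤ 29/84 ≈ 0.345.
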